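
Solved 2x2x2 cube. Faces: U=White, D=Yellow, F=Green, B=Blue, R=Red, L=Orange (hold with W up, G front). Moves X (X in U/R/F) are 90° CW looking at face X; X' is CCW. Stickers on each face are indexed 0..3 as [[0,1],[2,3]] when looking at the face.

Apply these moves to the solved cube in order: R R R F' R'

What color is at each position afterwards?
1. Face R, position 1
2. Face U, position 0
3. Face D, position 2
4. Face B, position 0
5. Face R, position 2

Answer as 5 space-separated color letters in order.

After move 1 (R): R=RRRR U=WGWG F=GYGY D=YBYB B=WBWB
After move 2 (R): R=RRRR U=WYWY F=GBGB D=YWYW B=GBGB
After move 3 (R): R=RRRR U=WBWB F=GWGW D=YGYG B=YBYB
After move 4 (F'): F=WWGG U=WBRR R=GRYR D=OOYG L=OBOW
After move 5 (R'): R=RRGY U=WYRY F=WBGR D=OWYG B=GBOB
Query 1: R[1] = R
Query 2: U[0] = W
Query 3: D[2] = Y
Query 4: B[0] = G
Query 5: R[2] = G

Answer: R W Y G G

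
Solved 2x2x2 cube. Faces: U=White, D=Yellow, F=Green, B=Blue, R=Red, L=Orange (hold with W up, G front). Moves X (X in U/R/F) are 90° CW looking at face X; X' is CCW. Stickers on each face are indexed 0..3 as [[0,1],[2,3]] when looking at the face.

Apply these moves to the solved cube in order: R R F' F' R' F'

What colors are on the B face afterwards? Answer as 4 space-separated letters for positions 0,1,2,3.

After move 1 (R): R=RRRR U=WGWG F=GYGY D=YBYB B=WBWB
After move 2 (R): R=RRRR U=WYWY F=GBGB D=YWYW B=GBGB
After move 3 (F'): F=BBGG U=WYRR R=WRYR D=OOYW L=OYOW
After move 4 (F'): F=BGBG U=WYWY R=OROR D=YWYW L=OROR
After move 5 (R'): R=RROO U=WGWG F=BYBY D=YGYG B=WBWB
After move 6 (F'): F=YYBB U=WGRO R=GRYO D=RRYG L=OGOW
Query: B face = WBWB

Answer: W B W B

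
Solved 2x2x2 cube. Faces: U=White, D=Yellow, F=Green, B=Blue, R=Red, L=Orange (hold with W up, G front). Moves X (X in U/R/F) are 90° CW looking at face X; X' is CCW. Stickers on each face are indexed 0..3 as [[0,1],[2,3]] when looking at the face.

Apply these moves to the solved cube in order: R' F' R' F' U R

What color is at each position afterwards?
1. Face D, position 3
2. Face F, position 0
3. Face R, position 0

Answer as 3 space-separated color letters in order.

Answer: O W O

Derivation:
After move 1 (R'): R=RRRR U=WBWB F=GWGW D=YGYG B=YBYB
After move 2 (F'): F=WWGG U=WBRR R=GRYR D=OOYG L=OBOW
After move 3 (R'): R=RRGY U=WYRY F=WBGR D=OWYG B=GBOB
After move 4 (F'): F=BRWG U=WYRG R=WROY D=BWYG L=OYOR
After move 5 (U): U=RWGY F=WRWG R=GBOY B=OYOB L=BROR
After move 6 (R): R=OGYB U=RRGG F=WWWG D=BOYO B=YYWB
Query 1: D[3] = O
Query 2: F[0] = W
Query 3: R[0] = O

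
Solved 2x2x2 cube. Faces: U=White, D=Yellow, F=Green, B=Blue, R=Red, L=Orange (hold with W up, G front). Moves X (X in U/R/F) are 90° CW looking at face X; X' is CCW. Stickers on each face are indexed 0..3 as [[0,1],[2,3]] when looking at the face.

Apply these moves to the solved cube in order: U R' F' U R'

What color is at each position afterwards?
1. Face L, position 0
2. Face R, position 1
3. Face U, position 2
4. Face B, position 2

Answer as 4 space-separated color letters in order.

Answer: W R B O

Derivation:
After move 1 (U): U=WWWW F=RRGG R=BBRR B=OOBB L=GGOO
After move 2 (R'): R=BRBR U=WBWO F=RWGW D=YRYG B=YOYB
After move 3 (F'): F=WWRG U=WBBB R=RRYR D=GOYG L=GOOW
After move 4 (U): U=BWBB F=RRRG R=YOYR B=GOYB L=WWOW
After move 5 (R'): R=ORYY U=BYBG F=RWRB D=GRYG B=GOOB
Query 1: L[0] = W
Query 2: R[1] = R
Query 3: U[2] = B
Query 4: B[2] = O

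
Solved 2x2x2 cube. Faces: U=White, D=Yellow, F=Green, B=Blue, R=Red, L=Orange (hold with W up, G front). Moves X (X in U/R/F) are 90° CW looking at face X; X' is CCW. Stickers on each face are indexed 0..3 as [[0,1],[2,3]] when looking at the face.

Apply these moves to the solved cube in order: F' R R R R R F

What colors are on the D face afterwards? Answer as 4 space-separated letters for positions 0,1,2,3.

After move 1 (F'): F=GGGG U=WWRR R=YRYR D=OOYY L=OWOW
After move 2 (R): R=YYRR U=WGRG F=GOGY D=OBYB B=RBWB
After move 3 (R): R=RYRY U=WORY F=GBGB D=OWYR B=GBGB
After move 4 (R): R=RRYY U=WBRB F=GWGR D=OGYG B=YBOB
After move 5 (R): R=YRYR U=WWRR F=GGGG D=OOYY B=BBBB
After move 6 (R): R=YYRR U=WGRG F=GOGY D=OBYB B=RBWB
After move 7 (F): F=GGYO U=WGWW R=RYGR D=RYYB L=OOOB
Query: D face = RYYB

Answer: R Y Y B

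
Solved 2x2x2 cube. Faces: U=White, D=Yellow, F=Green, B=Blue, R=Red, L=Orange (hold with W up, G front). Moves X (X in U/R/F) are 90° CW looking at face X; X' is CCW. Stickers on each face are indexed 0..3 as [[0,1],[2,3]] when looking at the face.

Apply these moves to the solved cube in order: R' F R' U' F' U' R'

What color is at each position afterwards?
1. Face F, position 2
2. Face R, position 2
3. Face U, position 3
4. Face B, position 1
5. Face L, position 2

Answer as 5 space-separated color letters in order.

Answer: O Y G B O

Derivation:
After move 1 (R'): R=RRRR U=WBWB F=GWGW D=YGYG B=YBYB
After move 2 (F): F=GGWW U=WBOO R=WRBR D=RRYG L=OYOG
After move 3 (R'): R=RRWB U=WYOY F=GBWO D=RGYW B=GBRB
After move 4 (U'): U=YYWO F=OYWO R=GBWB B=RRRB L=GBOG
After move 5 (F'): F=YOOW U=YYGW R=GBRB D=BGYW L=GOOW
After move 6 (U'): U=YWYG F=GOOW R=YORB B=GBRB L=RROW
After move 7 (R'): R=OBYR U=YRYG F=GWOG D=BOYW B=WBGB
Query 1: F[2] = O
Query 2: R[2] = Y
Query 3: U[3] = G
Query 4: B[1] = B
Query 5: L[2] = O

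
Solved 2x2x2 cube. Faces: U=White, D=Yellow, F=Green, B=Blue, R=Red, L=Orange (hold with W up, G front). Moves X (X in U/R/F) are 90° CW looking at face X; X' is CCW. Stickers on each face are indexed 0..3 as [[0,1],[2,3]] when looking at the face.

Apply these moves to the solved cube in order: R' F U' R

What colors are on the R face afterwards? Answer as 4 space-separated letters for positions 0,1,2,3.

After move 1 (R'): R=RRRR U=WBWB F=GWGW D=YGYG B=YBYB
After move 2 (F): F=GGWW U=WBOO R=WRBR D=RRYG L=OYOG
After move 3 (U'): U=BOWO F=OYWW R=GGBR B=WRYB L=YBOG
After move 4 (R): R=BGRG U=BYWW F=ORWG D=RYYW B=OROB
Query: R face = BGRG

Answer: B G R G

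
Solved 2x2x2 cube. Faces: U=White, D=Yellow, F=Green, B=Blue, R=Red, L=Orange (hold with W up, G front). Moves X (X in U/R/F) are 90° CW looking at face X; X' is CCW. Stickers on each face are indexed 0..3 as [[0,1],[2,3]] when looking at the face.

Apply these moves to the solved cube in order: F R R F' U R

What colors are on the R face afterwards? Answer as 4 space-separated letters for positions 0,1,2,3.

Answer: R G W B

Derivation:
After move 1 (F): F=GGGG U=WWOO R=WRWR D=RRYY L=OYOY
After move 2 (R): R=WWRR U=WGOG F=GRGY D=RBYB B=OBWB
After move 3 (R): R=RWRW U=WROY F=GBGB D=RWYO B=GBGB
After move 4 (F'): F=BBGG U=WRRR R=WWRW D=YYYO L=OYOO
After move 5 (U): U=RWRR F=WWGG R=GBRW B=OYGB L=BBOO
After move 6 (R): R=RGWB U=RWRG F=WYGO D=YGYO B=RYWB
Query: R face = RGWB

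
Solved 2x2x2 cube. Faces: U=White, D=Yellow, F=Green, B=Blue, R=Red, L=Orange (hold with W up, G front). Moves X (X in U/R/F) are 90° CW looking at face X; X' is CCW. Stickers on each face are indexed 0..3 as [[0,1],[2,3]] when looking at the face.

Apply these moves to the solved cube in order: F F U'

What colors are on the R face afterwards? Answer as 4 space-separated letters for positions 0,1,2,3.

After move 1 (F): F=GGGG U=WWOO R=WRWR D=RRYY L=OYOY
After move 2 (F): F=GGGG U=WWYY R=OROR D=WWYY L=OROR
After move 3 (U'): U=WYWY F=ORGG R=GGOR B=ORBB L=BBOR
Query: R face = GGOR

Answer: G G O R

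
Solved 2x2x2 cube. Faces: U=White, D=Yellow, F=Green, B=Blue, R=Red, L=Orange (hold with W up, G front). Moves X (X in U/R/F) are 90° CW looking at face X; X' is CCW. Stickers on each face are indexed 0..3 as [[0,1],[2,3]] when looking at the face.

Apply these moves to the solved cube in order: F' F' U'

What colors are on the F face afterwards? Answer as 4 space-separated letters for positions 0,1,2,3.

After move 1 (F'): F=GGGG U=WWRR R=YRYR D=OOYY L=OWOW
After move 2 (F'): F=GGGG U=WWYY R=OROR D=WWYY L=OROR
After move 3 (U'): U=WYWY F=ORGG R=GGOR B=ORBB L=BBOR
Query: F face = ORGG

Answer: O R G G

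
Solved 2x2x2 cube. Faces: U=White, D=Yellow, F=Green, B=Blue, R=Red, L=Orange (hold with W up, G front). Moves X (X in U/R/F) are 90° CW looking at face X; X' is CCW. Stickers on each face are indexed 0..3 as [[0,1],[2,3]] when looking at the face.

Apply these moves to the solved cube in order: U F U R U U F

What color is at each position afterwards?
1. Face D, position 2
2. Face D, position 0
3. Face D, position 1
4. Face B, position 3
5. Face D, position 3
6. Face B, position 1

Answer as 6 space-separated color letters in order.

Answer: Y R G B G B

Derivation:
After move 1 (U): U=WWWW F=RRGG R=BBRR B=OOBB L=GGOO
After move 2 (F): F=GRGR U=WWOG R=WBWR D=RBYY L=GYOY
After move 3 (U): U=OWGW F=WBGR R=OOWR B=GYBB L=GROY
After move 4 (R): R=WORO U=OBGR F=WBGY D=RBYG B=WYWB
After move 5 (U): U=GORB F=WOGY R=WYRO B=GRWB L=WBOY
After move 6 (U): U=RGBO F=WYGY R=GRRO B=WBWB L=WOOY
After move 7 (F): F=GWYY U=RGYO R=BROO D=RGYG L=WROB
Query 1: D[2] = Y
Query 2: D[0] = R
Query 3: D[1] = G
Query 4: B[3] = B
Query 5: D[3] = G
Query 6: B[1] = B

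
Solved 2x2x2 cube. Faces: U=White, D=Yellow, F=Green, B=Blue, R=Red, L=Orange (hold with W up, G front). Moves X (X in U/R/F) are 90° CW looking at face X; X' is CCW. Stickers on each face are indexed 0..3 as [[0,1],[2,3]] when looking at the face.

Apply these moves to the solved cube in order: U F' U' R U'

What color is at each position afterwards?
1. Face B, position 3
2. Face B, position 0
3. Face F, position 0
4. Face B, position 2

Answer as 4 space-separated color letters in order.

After move 1 (U): U=WWWW F=RRGG R=BBRR B=OOBB L=GGOO
After move 2 (F'): F=RGRG U=WWBR R=YBYR D=GOYY L=GWOW
After move 3 (U'): U=WRWB F=GWRG R=RGYR B=YBBB L=OOOW
After move 4 (R): R=YRRG U=WWWG F=GORY D=GBYY B=BBRB
After move 5 (U'): U=WGWW F=OORY R=GORG B=YRRB L=BBOW
Query 1: B[3] = B
Query 2: B[0] = Y
Query 3: F[0] = O
Query 4: B[2] = R

Answer: B Y O R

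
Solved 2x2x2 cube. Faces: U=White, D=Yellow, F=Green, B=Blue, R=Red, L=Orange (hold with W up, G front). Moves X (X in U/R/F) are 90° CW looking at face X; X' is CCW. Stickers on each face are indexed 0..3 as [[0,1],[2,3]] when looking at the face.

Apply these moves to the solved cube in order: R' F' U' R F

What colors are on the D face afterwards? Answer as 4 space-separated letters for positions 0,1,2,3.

Answer: R Y Y G

Derivation:
After move 1 (R'): R=RRRR U=WBWB F=GWGW D=YGYG B=YBYB
After move 2 (F'): F=WWGG U=WBRR R=GRYR D=OOYG L=OBOW
After move 3 (U'): U=BRWR F=OBGG R=WWYR B=GRYB L=YBOW
After move 4 (R): R=YWRW U=BBWG F=OOGG D=OYYG B=RRRB
After move 5 (F): F=GOGO U=BBWB R=WWGW D=RYYG L=YOOY
Query: D face = RYYG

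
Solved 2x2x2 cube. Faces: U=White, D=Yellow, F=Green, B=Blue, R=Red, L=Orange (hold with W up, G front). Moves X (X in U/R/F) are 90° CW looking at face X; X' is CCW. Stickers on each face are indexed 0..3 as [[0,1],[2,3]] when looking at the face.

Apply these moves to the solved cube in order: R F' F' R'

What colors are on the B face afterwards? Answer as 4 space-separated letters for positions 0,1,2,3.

After move 1 (R): R=RRRR U=WGWG F=GYGY D=YBYB B=WBWB
After move 2 (F'): F=YYGG U=WGRR R=BRYR D=OOYB L=OGOW
After move 3 (F'): F=YGYG U=WGBY R=OROR D=GWYB L=OROR
After move 4 (R'): R=RROO U=WWBW F=YGYY D=GGYG B=BBWB
Query: B face = BBWB

Answer: B B W B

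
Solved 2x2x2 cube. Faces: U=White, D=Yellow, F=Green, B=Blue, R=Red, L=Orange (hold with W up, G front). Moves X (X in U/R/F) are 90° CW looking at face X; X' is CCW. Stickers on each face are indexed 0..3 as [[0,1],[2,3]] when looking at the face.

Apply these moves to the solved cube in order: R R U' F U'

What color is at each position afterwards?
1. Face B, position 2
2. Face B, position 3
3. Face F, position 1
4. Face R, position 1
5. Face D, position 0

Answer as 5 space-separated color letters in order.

Answer: G B Y O R

Derivation:
After move 1 (R): R=RRRR U=WGWG F=GYGY D=YBYB B=WBWB
After move 2 (R): R=RRRR U=WYWY F=GBGB D=YWYW B=GBGB
After move 3 (U'): U=YYWW F=OOGB R=GBRR B=RRGB L=GBOO
After move 4 (F): F=GOBO U=YYOB R=WBWR D=RGYW L=GYOW
After move 5 (U'): U=YBYO F=GYBO R=GOWR B=WBGB L=RROW
Query 1: B[2] = G
Query 2: B[3] = B
Query 3: F[1] = Y
Query 4: R[1] = O
Query 5: D[0] = R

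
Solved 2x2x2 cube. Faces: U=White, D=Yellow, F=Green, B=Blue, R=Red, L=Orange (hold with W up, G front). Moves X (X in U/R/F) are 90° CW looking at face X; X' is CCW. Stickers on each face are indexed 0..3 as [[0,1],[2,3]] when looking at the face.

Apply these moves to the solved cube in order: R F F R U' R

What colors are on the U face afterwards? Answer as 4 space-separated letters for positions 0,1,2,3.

Answer: G R W B

Derivation:
After move 1 (R): R=RRRR U=WGWG F=GYGY D=YBYB B=WBWB
After move 2 (F): F=GGYY U=WGOO R=WRGR D=RRYB L=OYOB
After move 3 (F): F=YGYG U=WGBY R=OROR D=GWYB L=OROR
After move 4 (R): R=OORR U=WGBG F=YWYB D=GWYW B=YBGB
After move 5 (U'): U=GGWB F=ORYB R=YWRR B=OOGB L=YBOR
After move 6 (R): R=RYRW U=GRWB F=OWYW D=GGYO B=BOGB
Query: U face = GRWB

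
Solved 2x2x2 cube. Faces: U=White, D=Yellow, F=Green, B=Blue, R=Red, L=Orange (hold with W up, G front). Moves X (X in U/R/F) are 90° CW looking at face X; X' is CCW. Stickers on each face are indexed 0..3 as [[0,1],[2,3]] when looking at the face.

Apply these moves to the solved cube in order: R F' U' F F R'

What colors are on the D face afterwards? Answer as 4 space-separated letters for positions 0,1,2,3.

After move 1 (R): R=RRRR U=WGWG F=GYGY D=YBYB B=WBWB
After move 2 (F'): F=YYGG U=WGRR R=BRYR D=OOYB L=OGOW
After move 3 (U'): U=GRWR F=OGGG R=YYYR B=BRWB L=WBOW
After move 4 (F): F=GOGG U=GRWB R=WYRR D=YYYB L=WOOO
After move 5 (F): F=GGGO U=GROO R=WYBR D=RWYB L=WYOY
After move 6 (R'): R=YRWB U=GWOB F=GRGO D=RGYO B=BRWB
Query: D face = RGYO

Answer: R G Y O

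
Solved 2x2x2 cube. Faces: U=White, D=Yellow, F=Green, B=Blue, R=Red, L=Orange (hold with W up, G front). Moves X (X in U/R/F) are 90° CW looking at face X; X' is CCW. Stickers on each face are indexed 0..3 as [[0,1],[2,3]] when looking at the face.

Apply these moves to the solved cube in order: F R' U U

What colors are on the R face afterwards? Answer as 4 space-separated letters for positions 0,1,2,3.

After move 1 (F): F=GGGG U=WWOO R=WRWR D=RRYY L=OYOY
After move 2 (R'): R=RRWW U=WBOB F=GWGO D=RGYG B=YBRB
After move 3 (U): U=OWBB F=RRGO R=YBWW B=OYRB L=GWOY
After move 4 (U): U=BOBW F=YBGO R=OYWW B=GWRB L=RROY
Query: R face = OYWW

Answer: O Y W W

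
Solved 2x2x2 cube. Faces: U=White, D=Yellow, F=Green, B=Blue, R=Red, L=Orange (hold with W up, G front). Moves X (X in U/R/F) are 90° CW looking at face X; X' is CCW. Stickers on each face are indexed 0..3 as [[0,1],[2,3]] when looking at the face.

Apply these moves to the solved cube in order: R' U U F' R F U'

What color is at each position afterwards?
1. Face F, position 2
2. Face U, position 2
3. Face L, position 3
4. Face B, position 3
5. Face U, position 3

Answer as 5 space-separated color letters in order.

Answer: G B Y B B

Derivation:
After move 1 (R'): R=RRRR U=WBWB F=GWGW D=YGYG B=YBYB
After move 2 (U): U=WWBB F=RRGW R=YBRR B=OOYB L=GWOO
After move 3 (U): U=BWBW F=YBGW R=OORR B=GWYB L=RROO
After move 4 (F'): F=BWYG U=BWOR R=GOYR D=ROYG L=RWOB
After move 5 (R): R=YGRO U=BWOG F=BOYG D=RYYG B=RWWB
After move 6 (F): F=YBGO U=BWBW R=OGGO D=RYYG L=RROY
After move 7 (U'): U=WWBB F=RRGO R=YBGO B=OGWB L=RWOY
Query 1: F[2] = G
Query 2: U[2] = B
Query 3: L[3] = Y
Query 4: B[3] = B
Query 5: U[3] = B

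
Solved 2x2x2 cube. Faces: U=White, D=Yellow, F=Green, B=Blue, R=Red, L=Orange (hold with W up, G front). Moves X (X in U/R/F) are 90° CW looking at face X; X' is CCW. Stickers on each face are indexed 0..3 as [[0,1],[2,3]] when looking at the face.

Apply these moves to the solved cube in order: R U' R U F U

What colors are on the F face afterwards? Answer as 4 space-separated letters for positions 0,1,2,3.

After move 1 (R): R=RRRR U=WGWG F=GYGY D=YBYB B=WBWB
After move 2 (U'): U=GGWW F=OOGY R=GYRR B=RRWB L=WBOO
After move 3 (R): R=RGRY U=GOWY F=OBGB D=YWYR B=WRGB
After move 4 (U): U=WGYO F=RGGB R=WRRY B=WBGB L=OBOO
After move 5 (F): F=GRBG U=WGOB R=YROY D=RWYR L=OYOW
After move 6 (U): U=OWBG F=YRBG R=WBOY B=OYGB L=GROW
Query: F face = YRBG

Answer: Y R B G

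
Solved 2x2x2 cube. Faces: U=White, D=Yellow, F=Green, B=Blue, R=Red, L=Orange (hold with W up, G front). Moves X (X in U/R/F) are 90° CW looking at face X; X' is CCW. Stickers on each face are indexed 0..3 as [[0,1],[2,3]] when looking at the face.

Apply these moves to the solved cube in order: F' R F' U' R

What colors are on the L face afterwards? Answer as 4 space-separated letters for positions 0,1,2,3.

Answer: R B O R

Derivation:
After move 1 (F'): F=GGGG U=WWRR R=YRYR D=OOYY L=OWOW
After move 2 (R): R=YYRR U=WGRG F=GOGY D=OBYB B=RBWB
After move 3 (F'): F=OYGG U=WGYR R=BYOR D=WWYB L=OGOR
After move 4 (U'): U=GRWY F=OGGG R=OYOR B=BYWB L=RBOR
After move 5 (R): R=OORY U=GGWG F=OWGB D=WWYB B=YYRB
Query: L face = RBOR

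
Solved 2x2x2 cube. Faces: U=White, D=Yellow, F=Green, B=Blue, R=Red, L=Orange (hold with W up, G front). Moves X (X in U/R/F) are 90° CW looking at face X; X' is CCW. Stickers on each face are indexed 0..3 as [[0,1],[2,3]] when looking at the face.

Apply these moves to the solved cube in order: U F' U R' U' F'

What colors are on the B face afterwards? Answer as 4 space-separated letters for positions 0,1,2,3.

After move 1 (U): U=WWWW F=RRGG R=BBRR B=OOBB L=GGOO
After move 2 (F'): F=RGRG U=WWBR R=YBYR D=GOYY L=GWOW
After move 3 (U): U=BWRW F=YBRG R=OOYR B=GWBB L=RGOW
After move 4 (R'): R=OROY U=BBRG F=YWRW D=GBYG B=YWOB
After move 5 (U'): U=BGBR F=RGRW R=YWOY B=OROB L=YWOW
After move 6 (F'): F=GWRR U=BGYO R=BWGY D=WWYG L=YROB
Query: B face = OROB

Answer: O R O B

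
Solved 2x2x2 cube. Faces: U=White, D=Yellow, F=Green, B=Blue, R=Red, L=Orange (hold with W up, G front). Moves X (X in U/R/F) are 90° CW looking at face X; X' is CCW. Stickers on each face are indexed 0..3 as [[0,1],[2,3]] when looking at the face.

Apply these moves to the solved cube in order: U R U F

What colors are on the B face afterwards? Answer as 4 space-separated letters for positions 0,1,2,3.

Answer: G G W B

Derivation:
After move 1 (U): U=WWWW F=RRGG R=BBRR B=OOBB L=GGOO
After move 2 (R): R=RBRB U=WRWG F=RYGY D=YBYO B=WOWB
After move 3 (U): U=WWGR F=RBGY R=WORB B=GGWB L=RYOO
After move 4 (F): F=GRYB U=WWOY R=GORB D=RWYO L=RYOB
Query: B face = GGWB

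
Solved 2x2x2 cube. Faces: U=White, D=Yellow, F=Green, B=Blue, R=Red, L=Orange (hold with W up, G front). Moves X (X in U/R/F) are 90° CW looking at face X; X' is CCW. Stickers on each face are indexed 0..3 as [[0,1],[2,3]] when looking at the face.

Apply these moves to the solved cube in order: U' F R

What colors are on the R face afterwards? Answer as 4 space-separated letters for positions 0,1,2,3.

After move 1 (U'): U=WWWW F=OOGG R=GGRR B=RRBB L=BBOO
After move 2 (F): F=GOGO U=WWOB R=WGWR D=RGYY L=BYOY
After move 3 (R): R=WWRG U=WOOO F=GGGY D=RBYR B=BRWB
Query: R face = WWRG

Answer: W W R G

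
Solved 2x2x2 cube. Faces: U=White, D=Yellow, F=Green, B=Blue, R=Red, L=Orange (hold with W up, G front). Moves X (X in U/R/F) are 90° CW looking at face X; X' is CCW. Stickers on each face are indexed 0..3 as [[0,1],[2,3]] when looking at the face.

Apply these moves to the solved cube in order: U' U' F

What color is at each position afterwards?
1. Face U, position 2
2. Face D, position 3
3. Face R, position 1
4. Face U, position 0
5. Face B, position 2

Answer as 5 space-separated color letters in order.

After move 1 (U'): U=WWWW F=OOGG R=GGRR B=RRBB L=BBOO
After move 2 (U'): U=WWWW F=BBGG R=OORR B=GGBB L=RROO
After move 3 (F): F=GBGB U=WWOR R=WOWR D=ROYY L=RYOY
Query 1: U[2] = O
Query 2: D[3] = Y
Query 3: R[1] = O
Query 4: U[0] = W
Query 5: B[2] = B

Answer: O Y O W B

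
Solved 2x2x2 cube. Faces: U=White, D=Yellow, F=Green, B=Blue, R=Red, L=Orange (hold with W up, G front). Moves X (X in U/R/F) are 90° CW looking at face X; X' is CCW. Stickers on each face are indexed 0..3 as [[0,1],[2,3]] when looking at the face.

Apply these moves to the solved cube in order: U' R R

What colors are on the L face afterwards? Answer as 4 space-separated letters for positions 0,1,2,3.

After move 1 (U'): U=WWWW F=OOGG R=GGRR B=RRBB L=BBOO
After move 2 (R): R=RGRG U=WOWG F=OYGY D=YBYR B=WRWB
After move 3 (R): R=RRGG U=WYWY F=OBGR D=YWYW B=GROB
Query: L face = BBOO

Answer: B B O O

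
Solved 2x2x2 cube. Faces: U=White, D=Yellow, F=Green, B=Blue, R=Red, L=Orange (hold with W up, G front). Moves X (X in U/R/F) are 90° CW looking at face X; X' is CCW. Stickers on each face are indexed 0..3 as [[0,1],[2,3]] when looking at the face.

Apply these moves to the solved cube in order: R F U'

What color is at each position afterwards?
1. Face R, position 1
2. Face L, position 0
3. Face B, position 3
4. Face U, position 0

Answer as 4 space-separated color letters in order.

Answer: G W B G

Derivation:
After move 1 (R): R=RRRR U=WGWG F=GYGY D=YBYB B=WBWB
After move 2 (F): F=GGYY U=WGOO R=WRGR D=RRYB L=OYOB
After move 3 (U'): U=GOWO F=OYYY R=GGGR B=WRWB L=WBOB
Query 1: R[1] = G
Query 2: L[0] = W
Query 3: B[3] = B
Query 4: U[0] = G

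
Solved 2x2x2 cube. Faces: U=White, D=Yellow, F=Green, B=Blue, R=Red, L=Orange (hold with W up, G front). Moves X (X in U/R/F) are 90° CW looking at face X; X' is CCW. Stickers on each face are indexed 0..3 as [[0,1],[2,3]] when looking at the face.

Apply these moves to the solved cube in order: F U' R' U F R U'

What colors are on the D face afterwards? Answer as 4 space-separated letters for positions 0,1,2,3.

After move 1 (F): F=GGGG U=WWOO R=WRWR D=RRYY L=OYOY
After move 2 (U'): U=WOWO F=OYGG R=GGWR B=WRBB L=BBOY
After move 3 (R'): R=GRGW U=WBWW F=OOGO D=RYYG B=YRRB
After move 4 (U): U=WWWB F=GRGO R=YRGW B=BBRB L=OOOY
After move 5 (F): F=GGOR U=WWYO R=WRBW D=GYYG L=OROY
After move 6 (R): R=BWWR U=WGYR F=GYOG D=GRYB B=OBWB
After move 7 (U'): U=GRWY F=OROG R=GYWR B=BWWB L=OBOY
Query: D face = GRYB

Answer: G R Y B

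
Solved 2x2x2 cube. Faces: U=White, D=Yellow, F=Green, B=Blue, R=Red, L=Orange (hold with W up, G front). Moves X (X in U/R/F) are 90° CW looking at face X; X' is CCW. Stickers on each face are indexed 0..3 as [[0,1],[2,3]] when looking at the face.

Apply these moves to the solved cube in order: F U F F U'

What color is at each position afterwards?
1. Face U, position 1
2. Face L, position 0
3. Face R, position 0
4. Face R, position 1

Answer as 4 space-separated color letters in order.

Answer: R O G G

Derivation:
After move 1 (F): F=GGGG U=WWOO R=WRWR D=RRYY L=OYOY
After move 2 (U): U=OWOW F=WRGG R=BBWR B=OYBB L=GGOY
After move 3 (F): F=GWGR U=OWYG R=OBWR D=WBYY L=GROR
After move 4 (F): F=GGRW U=OWRR R=YBGR D=WOYY L=GWOB
After move 5 (U'): U=WROR F=GWRW R=GGGR B=YBBB L=OYOB
Query 1: U[1] = R
Query 2: L[0] = O
Query 3: R[0] = G
Query 4: R[1] = G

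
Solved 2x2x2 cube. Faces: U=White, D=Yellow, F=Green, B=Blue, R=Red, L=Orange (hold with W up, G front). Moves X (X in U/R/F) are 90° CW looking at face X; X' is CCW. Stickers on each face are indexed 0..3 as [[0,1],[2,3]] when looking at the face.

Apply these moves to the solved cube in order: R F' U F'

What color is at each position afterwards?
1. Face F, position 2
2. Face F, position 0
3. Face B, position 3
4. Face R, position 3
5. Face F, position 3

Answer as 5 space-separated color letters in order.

Answer: B R B R G

Derivation:
After move 1 (R): R=RRRR U=WGWG F=GYGY D=YBYB B=WBWB
After move 2 (F'): F=YYGG U=WGRR R=BRYR D=OOYB L=OGOW
After move 3 (U): U=RWRG F=BRGG R=WBYR B=OGWB L=YYOW
After move 4 (F'): F=RGBG U=RWWY R=OBOR D=YWYB L=YGOR
Query 1: F[2] = B
Query 2: F[0] = R
Query 3: B[3] = B
Query 4: R[3] = R
Query 5: F[3] = G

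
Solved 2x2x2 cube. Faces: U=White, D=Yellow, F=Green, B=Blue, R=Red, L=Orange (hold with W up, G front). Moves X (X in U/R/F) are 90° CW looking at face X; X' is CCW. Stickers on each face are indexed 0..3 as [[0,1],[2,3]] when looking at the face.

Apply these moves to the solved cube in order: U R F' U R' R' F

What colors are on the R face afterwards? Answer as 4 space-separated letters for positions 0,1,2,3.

After move 1 (U): U=WWWW F=RRGG R=BBRR B=OOBB L=GGOO
After move 2 (R): R=RBRB U=WRWG F=RYGY D=YBYO B=WOWB
After move 3 (F'): F=YYRG U=WRRR R=BBYB D=GOYO L=GGOW
After move 4 (U): U=RWRR F=BBRG R=WOYB B=GGWB L=YYOW
After move 5 (R'): R=OBWY U=RWRG F=BWRR D=GBYG B=OGOB
After move 6 (R'): R=BYOW U=RORO F=BWRG D=GWYR B=GGBB
After move 7 (F): F=RBGW U=ROWY R=RYOW D=OBYR L=YGOW
Query: R face = RYOW

Answer: R Y O W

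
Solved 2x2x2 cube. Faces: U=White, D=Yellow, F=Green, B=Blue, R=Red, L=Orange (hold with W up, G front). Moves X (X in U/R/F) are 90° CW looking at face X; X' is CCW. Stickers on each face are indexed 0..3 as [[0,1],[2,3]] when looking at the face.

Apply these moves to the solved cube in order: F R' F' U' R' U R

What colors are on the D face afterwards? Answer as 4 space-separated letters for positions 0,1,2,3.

After move 1 (F): F=GGGG U=WWOO R=WRWR D=RRYY L=OYOY
After move 2 (R'): R=RRWW U=WBOB F=GWGO D=RGYG B=YBRB
After move 3 (F'): F=WOGG U=WBRW R=GRRW D=YYYG L=OBOO
After move 4 (U'): U=BWWR F=OBGG R=WORW B=GRRB L=YBOO
After move 5 (R'): R=OWWR U=BRWG F=OWGR D=YBYG B=GRYB
After move 6 (U): U=WBGR F=OWGR R=GRWR B=YBYB L=OWOO
After move 7 (R): R=WGRR U=WWGR F=OBGG D=YYYY B=RBBB
Query: D face = YYYY

Answer: Y Y Y Y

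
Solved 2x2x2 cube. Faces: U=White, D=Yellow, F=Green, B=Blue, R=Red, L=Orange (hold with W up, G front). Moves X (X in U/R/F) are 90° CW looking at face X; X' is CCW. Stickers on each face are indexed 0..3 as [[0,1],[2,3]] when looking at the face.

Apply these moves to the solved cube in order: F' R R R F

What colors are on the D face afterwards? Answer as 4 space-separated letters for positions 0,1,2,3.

Answer: Y R Y G

Derivation:
After move 1 (F'): F=GGGG U=WWRR R=YRYR D=OOYY L=OWOW
After move 2 (R): R=YYRR U=WGRG F=GOGY D=OBYB B=RBWB
After move 3 (R): R=RYRY U=WORY F=GBGB D=OWYR B=GBGB
After move 4 (R): R=RRYY U=WBRB F=GWGR D=OGYG B=YBOB
After move 5 (F): F=GGRW U=WBWW R=RRBY D=YRYG L=OOOG
Query: D face = YRYG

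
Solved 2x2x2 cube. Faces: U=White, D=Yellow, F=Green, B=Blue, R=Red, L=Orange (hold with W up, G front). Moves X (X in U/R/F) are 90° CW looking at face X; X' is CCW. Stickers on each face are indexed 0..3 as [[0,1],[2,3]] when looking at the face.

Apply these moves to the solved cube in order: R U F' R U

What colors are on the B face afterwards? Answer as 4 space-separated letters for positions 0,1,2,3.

Answer: G G W B

Derivation:
After move 1 (R): R=RRRR U=WGWG F=GYGY D=YBYB B=WBWB
After move 2 (U): U=WWGG F=RRGY R=WBRR B=OOWB L=GYOO
After move 3 (F'): F=RYRG U=WWWR R=BBYR D=YOYB L=GGOG
After move 4 (R): R=YBRB U=WYWG F=RORB D=YWYO B=ROWB
After move 5 (U): U=WWGY F=YBRB R=RORB B=GGWB L=ROOG
Query: B face = GGWB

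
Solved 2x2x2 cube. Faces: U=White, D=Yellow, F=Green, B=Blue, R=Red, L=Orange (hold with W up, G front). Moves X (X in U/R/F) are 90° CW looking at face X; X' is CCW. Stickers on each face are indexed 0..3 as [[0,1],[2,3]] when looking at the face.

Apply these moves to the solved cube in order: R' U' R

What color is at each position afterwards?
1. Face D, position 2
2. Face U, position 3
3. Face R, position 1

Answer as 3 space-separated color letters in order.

After move 1 (R'): R=RRRR U=WBWB F=GWGW D=YGYG B=YBYB
After move 2 (U'): U=BBWW F=OOGW R=GWRR B=RRYB L=YBOO
After move 3 (R): R=RGRW U=BOWW F=OGGG D=YYYR B=WRBB
Query 1: D[2] = Y
Query 2: U[3] = W
Query 3: R[1] = G

Answer: Y W G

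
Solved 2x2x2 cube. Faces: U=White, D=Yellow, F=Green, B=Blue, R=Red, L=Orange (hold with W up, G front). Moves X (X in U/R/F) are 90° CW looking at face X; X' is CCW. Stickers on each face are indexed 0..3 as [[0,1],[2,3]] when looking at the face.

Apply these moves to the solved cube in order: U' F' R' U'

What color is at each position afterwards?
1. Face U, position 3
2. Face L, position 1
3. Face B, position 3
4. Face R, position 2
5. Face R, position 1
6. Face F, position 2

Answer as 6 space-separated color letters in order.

Answer: G R B Y W O

Derivation:
After move 1 (U'): U=WWWW F=OOGG R=GGRR B=RRBB L=BBOO
After move 2 (F'): F=OGOG U=WWGR R=YGYR D=BOYY L=BWOW
After move 3 (R'): R=GRYY U=WBGR F=OWOR D=BGYG B=YROB
After move 4 (U'): U=BRWG F=BWOR R=OWYY B=GROB L=YROW
Query 1: U[3] = G
Query 2: L[1] = R
Query 3: B[3] = B
Query 4: R[2] = Y
Query 5: R[1] = W
Query 6: F[2] = O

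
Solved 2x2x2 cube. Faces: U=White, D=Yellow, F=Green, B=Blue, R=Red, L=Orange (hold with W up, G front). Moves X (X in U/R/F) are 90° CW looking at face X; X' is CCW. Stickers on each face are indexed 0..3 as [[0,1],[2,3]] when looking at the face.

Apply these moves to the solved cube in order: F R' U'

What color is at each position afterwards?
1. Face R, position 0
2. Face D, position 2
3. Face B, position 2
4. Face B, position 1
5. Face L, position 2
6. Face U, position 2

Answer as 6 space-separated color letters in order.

Answer: G Y R R O W

Derivation:
After move 1 (F): F=GGGG U=WWOO R=WRWR D=RRYY L=OYOY
After move 2 (R'): R=RRWW U=WBOB F=GWGO D=RGYG B=YBRB
After move 3 (U'): U=BBWO F=OYGO R=GWWW B=RRRB L=YBOY
Query 1: R[0] = G
Query 2: D[2] = Y
Query 3: B[2] = R
Query 4: B[1] = R
Query 5: L[2] = O
Query 6: U[2] = W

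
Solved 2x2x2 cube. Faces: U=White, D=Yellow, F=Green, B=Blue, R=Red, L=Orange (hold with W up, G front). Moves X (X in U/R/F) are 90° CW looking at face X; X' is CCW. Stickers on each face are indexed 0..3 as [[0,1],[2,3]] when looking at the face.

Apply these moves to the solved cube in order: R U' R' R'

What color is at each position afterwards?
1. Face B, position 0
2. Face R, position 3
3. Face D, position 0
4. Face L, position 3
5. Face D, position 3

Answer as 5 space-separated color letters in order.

After move 1 (R): R=RRRR U=WGWG F=GYGY D=YBYB B=WBWB
After move 2 (U'): U=GGWW F=OOGY R=GYRR B=RRWB L=WBOO
After move 3 (R'): R=YRGR U=GWWR F=OGGW D=YOYY B=BRBB
After move 4 (R'): R=RRYG U=GBWB F=OWGR D=YGYW B=YROB
Query 1: B[0] = Y
Query 2: R[3] = G
Query 3: D[0] = Y
Query 4: L[3] = O
Query 5: D[3] = W

Answer: Y G Y O W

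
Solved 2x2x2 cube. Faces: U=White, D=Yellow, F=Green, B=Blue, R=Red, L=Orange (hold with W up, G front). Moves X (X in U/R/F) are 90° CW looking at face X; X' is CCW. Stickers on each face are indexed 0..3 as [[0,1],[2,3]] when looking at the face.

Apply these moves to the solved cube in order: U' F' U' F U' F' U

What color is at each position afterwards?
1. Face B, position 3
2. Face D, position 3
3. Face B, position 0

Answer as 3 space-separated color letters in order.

After move 1 (U'): U=WWWW F=OOGG R=GGRR B=RRBB L=BBOO
After move 2 (F'): F=OGOG U=WWGR R=YGYR D=BOYY L=BWOW
After move 3 (U'): U=WRWG F=BWOG R=OGYR B=YGBB L=RROW
After move 4 (F): F=OBGW U=WRWR R=WGGR D=YOYY L=RBOO
After move 5 (U'): U=RRWW F=RBGW R=OBGR B=WGBB L=YGOO
After move 6 (F'): F=BWRG U=RROG R=OBYR D=GOYY L=YWOW
After move 7 (U): U=ORGR F=OBRG R=WGYR B=YWBB L=BWOW
Query 1: B[3] = B
Query 2: D[3] = Y
Query 3: B[0] = Y

Answer: B Y Y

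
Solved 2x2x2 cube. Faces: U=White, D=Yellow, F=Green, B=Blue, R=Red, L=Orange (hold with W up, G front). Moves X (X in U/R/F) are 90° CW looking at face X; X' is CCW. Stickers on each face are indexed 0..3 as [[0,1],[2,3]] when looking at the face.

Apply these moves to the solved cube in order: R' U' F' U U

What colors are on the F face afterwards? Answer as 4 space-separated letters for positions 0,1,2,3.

Answer: R R O G

Derivation:
After move 1 (R'): R=RRRR U=WBWB F=GWGW D=YGYG B=YBYB
After move 2 (U'): U=BBWW F=OOGW R=GWRR B=RRYB L=YBOO
After move 3 (F'): F=OWOG U=BBGR R=GWYR D=BOYG L=YWOW
After move 4 (U): U=GBRB F=GWOG R=RRYR B=YWYB L=OWOW
After move 5 (U): U=RGBB F=RROG R=YWYR B=OWYB L=GWOW
Query: F face = RROG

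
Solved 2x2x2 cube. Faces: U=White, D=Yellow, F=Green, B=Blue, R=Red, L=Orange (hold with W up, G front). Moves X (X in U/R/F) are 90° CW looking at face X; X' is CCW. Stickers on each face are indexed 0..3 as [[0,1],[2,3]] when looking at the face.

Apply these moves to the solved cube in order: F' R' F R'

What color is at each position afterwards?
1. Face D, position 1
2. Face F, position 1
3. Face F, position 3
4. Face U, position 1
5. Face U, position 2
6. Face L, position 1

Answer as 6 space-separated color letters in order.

After move 1 (F'): F=GGGG U=WWRR R=YRYR D=OOYY L=OWOW
After move 2 (R'): R=RRYY U=WBRB F=GWGR D=OGYG B=YBOB
After move 3 (F): F=GGRW U=WBWW R=RRBY D=YRYG L=OOOG
After move 4 (R'): R=RYRB U=WOWY F=GBRW D=YGYW B=GBRB
Query 1: D[1] = G
Query 2: F[1] = B
Query 3: F[3] = W
Query 4: U[1] = O
Query 5: U[2] = W
Query 6: L[1] = O

Answer: G B W O W O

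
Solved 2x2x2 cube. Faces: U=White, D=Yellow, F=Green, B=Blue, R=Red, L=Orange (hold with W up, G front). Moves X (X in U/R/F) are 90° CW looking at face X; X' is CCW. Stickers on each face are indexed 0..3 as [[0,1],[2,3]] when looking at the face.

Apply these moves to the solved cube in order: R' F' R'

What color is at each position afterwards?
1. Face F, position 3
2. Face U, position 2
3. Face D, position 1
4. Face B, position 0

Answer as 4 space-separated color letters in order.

After move 1 (R'): R=RRRR U=WBWB F=GWGW D=YGYG B=YBYB
After move 2 (F'): F=WWGG U=WBRR R=GRYR D=OOYG L=OBOW
After move 3 (R'): R=RRGY U=WYRY F=WBGR D=OWYG B=GBOB
Query 1: F[3] = R
Query 2: U[2] = R
Query 3: D[1] = W
Query 4: B[0] = G

Answer: R R W G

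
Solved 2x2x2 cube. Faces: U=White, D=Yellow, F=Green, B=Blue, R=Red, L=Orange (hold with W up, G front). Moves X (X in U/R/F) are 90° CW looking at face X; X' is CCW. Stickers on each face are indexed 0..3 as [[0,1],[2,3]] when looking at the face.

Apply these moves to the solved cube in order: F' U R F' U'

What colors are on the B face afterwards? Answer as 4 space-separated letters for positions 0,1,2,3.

After move 1 (F'): F=GGGG U=WWRR R=YRYR D=OOYY L=OWOW
After move 2 (U): U=RWRW F=YRGG R=BBYR B=OWBB L=GGOW
After move 3 (R): R=YBRB U=RRRG F=YOGY D=OBYO B=WWWB
After move 4 (F'): F=OYYG U=RRYR R=BBOB D=GWYO L=GGOR
After move 5 (U'): U=RRRY F=GGYG R=OYOB B=BBWB L=WWOR
Query: B face = BBWB

Answer: B B W B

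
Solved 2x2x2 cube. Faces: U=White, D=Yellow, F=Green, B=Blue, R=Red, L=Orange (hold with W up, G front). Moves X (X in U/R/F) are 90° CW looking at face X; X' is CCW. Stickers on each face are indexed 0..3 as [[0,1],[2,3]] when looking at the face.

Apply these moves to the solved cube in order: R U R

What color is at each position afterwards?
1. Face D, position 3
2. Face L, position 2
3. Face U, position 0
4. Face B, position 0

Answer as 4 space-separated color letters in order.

Answer: O O W G

Derivation:
After move 1 (R): R=RRRR U=WGWG F=GYGY D=YBYB B=WBWB
After move 2 (U): U=WWGG F=RRGY R=WBRR B=OOWB L=GYOO
After move 3 (R): R=RWRB U=WRGY F=RBGB D=YWYO B=GOWB
Query 1: D[3] = O
Query 2: L[2] = O
Query 3: U[0] = W
Query 4: B[0] = G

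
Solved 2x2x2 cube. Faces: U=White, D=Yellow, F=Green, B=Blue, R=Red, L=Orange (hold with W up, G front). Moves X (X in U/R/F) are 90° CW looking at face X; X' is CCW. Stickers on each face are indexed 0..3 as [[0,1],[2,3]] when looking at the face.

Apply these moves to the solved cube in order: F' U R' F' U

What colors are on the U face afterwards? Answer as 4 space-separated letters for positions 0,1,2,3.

Answer: B R B B

Derivation:
After move 1 (F'): F=GGGG U=WWRR R=YRYR D=OOYY L=OWOW
After move 2 (U): U=RWRW F=YRGG R=BBYR B=OWBB L=GGOW
After move 3 (R'): R=BRBY U=RBRO F=YWGW D=ORYG B=YWOB
After move 4 (F'): F=WWYG U=RBBB R=RROY D=GWYG L=GOOR
After move 5 (U): U=BRBB F=RRYG R=YWOY B=GOOB L=WWOR
Query: U face = BRBB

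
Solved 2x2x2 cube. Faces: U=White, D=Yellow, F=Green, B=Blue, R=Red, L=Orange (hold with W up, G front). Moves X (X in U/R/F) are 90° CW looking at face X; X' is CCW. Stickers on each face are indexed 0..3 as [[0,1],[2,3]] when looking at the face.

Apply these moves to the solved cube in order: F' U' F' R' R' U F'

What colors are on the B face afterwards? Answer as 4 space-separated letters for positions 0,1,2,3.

After move 1 (F'): F=GGGG U=WWRR R=YRYR D=OOYY L=OWOW
After move 2 (U'): U=WRWR F=OWGG R=GGYR B=YRBB L=BBOW
After move 3 (F'): F=WGOG U=WRGY R=OGOR D=BWYY L=BROW
After move 4 (R'): R=GROO U=WBGY F=WROY D=BGYG B=YRWB
After move 5 (R'): R=ROGO U=WWGY F=WBOY D=BRYY B=GRGB
After move 6 (U): U=GWYW F=ROOY R=GRGO B=BRGB L=WBOW
After move 7 (F'): F=OYRO U=GWGG R=RRBO D=BWYY L=WWOY
Query: B face = BRGB

Answer: B R G B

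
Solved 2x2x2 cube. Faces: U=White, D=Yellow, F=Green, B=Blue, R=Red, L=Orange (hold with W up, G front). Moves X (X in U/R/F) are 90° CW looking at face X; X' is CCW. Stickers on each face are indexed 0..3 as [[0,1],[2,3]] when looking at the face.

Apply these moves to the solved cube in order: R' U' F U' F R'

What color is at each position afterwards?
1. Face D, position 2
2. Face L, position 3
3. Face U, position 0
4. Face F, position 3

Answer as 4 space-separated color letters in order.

After move 1 (R'): R=RRRR U=WBWB F=GWGW D=YGYG B=YBYB
After move 2 (U'): U=BBWW F=OOGW R=GWRR B=RRYB L=YBOO
After move 3 (F): F=GOWO U=BBOB R=WWWR D=RGYG L=YYOG
After move 4 (U'): U=BBBO F=YYWO R=GOWR B=WWYB L=RROG
After move 5 (F): F=WYOY U=BBGR R=BOOR D=WGYG L=RROG
After move 6 (R'): R=ORBO U=BYGW F=WBOR D=WYYY B=GWGB
Query 1: D[2] = Y
Query 2: L[3] = G
Query 3: U[0] = B
Query 4: F[3] = R

Answer: Y G B R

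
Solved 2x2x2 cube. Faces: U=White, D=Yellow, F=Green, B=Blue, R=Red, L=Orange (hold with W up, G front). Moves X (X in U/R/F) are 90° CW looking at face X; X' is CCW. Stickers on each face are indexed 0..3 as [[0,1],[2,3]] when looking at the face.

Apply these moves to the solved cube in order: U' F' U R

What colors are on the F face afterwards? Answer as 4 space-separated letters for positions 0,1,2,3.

After move 1 (U'): U=WWWW F=OOGG R=GGRR B=RRBB L=BBOO
After move 2 (F'): F=OGOG U=WWGR R=YGYR D=BOYY L=BWOW
After move 3 (U): U=GWRW F=YGOG R=RRYR B=BWBB L=OGOW
After move 4 (R): R=YRRR U=GGRG F=YOOY D=BBYB B=WWWB
Query: F face = YOOY

Answer: Y O O Y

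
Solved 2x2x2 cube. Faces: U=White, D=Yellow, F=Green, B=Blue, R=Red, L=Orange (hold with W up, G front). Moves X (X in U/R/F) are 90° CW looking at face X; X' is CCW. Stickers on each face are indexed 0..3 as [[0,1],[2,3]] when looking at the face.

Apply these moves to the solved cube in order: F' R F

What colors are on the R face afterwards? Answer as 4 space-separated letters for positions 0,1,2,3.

Answer: R Y G R

Derivation:
After move 1 (F'): F=GGGG U=WWRR R=YRYR D=OOYY L=OWOW
After move 2 (R): R=YYRR U=WGRG F=GOGY D=OBYB B=RBWB
After move 3 (F): F=GGYO U=WGWW R=RYGR D=RYYB L=OOOB
Query: R face = RYGR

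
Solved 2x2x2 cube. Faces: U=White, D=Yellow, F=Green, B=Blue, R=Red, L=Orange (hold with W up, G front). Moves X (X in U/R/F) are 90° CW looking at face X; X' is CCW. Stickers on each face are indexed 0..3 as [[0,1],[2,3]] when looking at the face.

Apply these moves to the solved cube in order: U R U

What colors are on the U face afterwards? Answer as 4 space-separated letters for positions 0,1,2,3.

Answer: W W G R

Derivation:
After move 1 (U): U=WWWW F=RRGG R=BBRR B=OOBB L=GGOO
After move 2 (R): R=RBRB U=WRWG F=RYGY D=YBYO B=WOWB
After move 3 (U): U=WWGR F=RBGY R=WORB B=GGWB L=RYOO
Query: U face = WWGR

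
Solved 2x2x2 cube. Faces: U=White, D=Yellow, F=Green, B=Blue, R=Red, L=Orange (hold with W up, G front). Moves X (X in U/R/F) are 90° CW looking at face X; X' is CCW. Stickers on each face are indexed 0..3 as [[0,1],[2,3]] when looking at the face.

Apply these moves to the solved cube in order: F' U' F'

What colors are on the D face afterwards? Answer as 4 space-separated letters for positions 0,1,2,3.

After move 1 (F'): F=GGGG U=WWRR R=YRYR D=OOYY L=OWOW
After move 2 (U'): U=WRWR F=OWGG R=GGYR B=YRBB L=BBOW
After move 3 (F'): F=WGOG U=WRGY R=OGOR D=BWYY L=BROW
Query: D face = BWYY

Answer: B W Y Y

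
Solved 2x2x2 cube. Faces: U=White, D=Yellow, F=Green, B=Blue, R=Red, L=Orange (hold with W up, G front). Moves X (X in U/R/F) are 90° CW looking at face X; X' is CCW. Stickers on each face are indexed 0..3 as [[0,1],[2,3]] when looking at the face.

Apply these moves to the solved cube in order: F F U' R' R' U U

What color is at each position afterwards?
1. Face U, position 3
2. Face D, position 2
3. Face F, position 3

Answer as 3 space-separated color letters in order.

Answer: W Y O

Derivation:
After move 1 (F): F=GGGG U=WWOO R=WRWR D=RRYY L=OYOY
After move 2 (F): F=GGGG U=WWYY R=OROR D=WWYY L=OROR
After move 3 (U'): U=WYWY F=ORGG R=GGOR B=ORBB L=BBOR
After move 4 (R'): R=GRGO U=WBWO F=OYGY D=WRYG B=YRWB
After move 5 (R'): R=ROGG U=WWWY F=OBGO D=WYYY B=GRRB
After move 6 (U): U=WWYW F=ROGO R=GRGG B=BBRB L=OBOR
After move 7 (U): U=YWWW F=GRGO R=BBGG B=OBRB L=ROOR
Query 1: U[3] = W
Query 2: D[2] = Y
Query 3: F[3] = O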